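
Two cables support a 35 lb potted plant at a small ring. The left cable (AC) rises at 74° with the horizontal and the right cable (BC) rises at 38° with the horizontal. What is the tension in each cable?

T_AC = 29.75 lb, T_BC = 10.40 lb

ΣF_x = 0: −T_AC·cos74° + T_BC·cos38° = 0 → T_BC = 0.349789·T_AC.
ΣF_y = 0: T_AC·sin74° + T_BC·sin38° = 35.
Substitute: T_AC·(0.961262 + 0.349789·0.615661) = 35 → T_AC = 29.7464 ≈ 29.75 lb.
Then T_BC = 0.349789 × 29.7464 = 10.40 lb.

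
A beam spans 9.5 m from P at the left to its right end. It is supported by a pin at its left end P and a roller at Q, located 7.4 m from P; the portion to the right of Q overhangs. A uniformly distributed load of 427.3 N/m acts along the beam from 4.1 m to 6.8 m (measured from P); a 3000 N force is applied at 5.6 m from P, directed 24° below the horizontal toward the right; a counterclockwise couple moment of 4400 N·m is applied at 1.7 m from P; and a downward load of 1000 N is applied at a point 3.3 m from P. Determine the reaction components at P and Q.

Resultant of the distributed load: 427.3 × 2.7 = 1153.71 N at 5.45 m from P.
Taking moments about P: Q_y·7.4 − (427.3·2.7)·5.45 − 3000·sin24°·5.6 + 4400 − 1000·3.3 = 0 → Q_y = 12020.9/7.4 = 1624.45 ≈ 1624 N.
ΣF_y = 0: P_y + 1624.45 − 427.3·2.7 − 3000·sin24° − 1000 = 0 → P_y = 1749 N.
ΣF_x = 0: P_x + 3000·cos24° = 0 → P_x = -2741 N.

P_x = -2741 N, P_y = 1749 N, Q_y = 1624 N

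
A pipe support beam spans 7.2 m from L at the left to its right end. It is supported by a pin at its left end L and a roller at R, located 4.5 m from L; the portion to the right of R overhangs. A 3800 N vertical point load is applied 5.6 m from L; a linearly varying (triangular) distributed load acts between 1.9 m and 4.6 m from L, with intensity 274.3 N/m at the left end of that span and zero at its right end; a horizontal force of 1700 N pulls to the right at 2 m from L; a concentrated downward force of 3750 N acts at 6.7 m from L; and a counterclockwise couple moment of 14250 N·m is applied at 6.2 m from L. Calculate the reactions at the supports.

L_x = -1700 N, L_y = 544.3 N, R_y = 7376 N

Resultant of the triangular load: ½ × 274.3 × 2.7 = 370.305 N, acting at 2.8 m from L (one-third of the span from the peak).
Taking moments about L: R_y·4.5 − 3800·5.6 − (½·274.3·2.7)·2.8 − 3750·6.7 + 14250 = 0 → R_y = 33191.854/4.5 = 7375.97 ≈ 7376 N.
ΣF_y = 0: L_y + 7375.97 − 3800 − ½·274.3·2.7 − 3750 = 0 → L_y = 544.3 N.
ΣF_x = 0: L_x + 1700 = 0 → L_x = -1700 N.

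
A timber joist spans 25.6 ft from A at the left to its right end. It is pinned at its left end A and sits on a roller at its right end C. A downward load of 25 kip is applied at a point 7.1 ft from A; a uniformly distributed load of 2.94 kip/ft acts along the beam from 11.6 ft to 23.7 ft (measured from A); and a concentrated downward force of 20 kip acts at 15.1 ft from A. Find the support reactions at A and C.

A_x = 0, A_y = 37.32 kip, C_y = 43.26 kip

Resultant of the distributed load: 2.94 × 12.1 = 35.574 kip at 17.65 ft from A.
Moments about A: C_y·25.6 − 25·7.1 − (2.94·12.1)·17.65 − 20·15.1 = 0 → C_y = 1107.3811/25.6 = 43.2571 ≈ 43.26 kip.
ΣF_y = 0: A_y + 43.2571 − 25 − 2.94·12.1 − 20 = 0 → A_y = 37.32 kip.
ΣF_x = 0: no horizontal applied forces, so A_x = 0.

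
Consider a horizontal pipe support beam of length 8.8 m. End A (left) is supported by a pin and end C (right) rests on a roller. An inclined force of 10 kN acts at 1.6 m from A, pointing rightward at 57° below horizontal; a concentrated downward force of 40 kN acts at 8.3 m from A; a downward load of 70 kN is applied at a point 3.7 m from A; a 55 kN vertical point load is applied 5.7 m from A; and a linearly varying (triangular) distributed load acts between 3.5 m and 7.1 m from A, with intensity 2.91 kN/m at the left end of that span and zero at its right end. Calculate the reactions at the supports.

A_x = -5.446 kN, A_y = 71.52 kN, C_y = 107.1 kN

Resultant of the triangular load: ½ × 2.91 × 3.6 = 5.238 kN, acting at 4.7 m from A (one-third of the span from the peak).
Moments about A: C_y·8.8 − 10·sin57°·1.6 − 40·8.3 − 70·3.7 − 55·5.7 − (½·2.91·3.6)·4.7 = 0 → C_y = 942.537/8.8 = 107.106 ≈ 107.1 kN.
ΣF_y = 0: A_y + 107.106 − 10·sin57° − 40 − 70 − 55 − ½·2.91·3.6 = 0 → A_y = 71.52 kN.
ΣF_x = 0: A_x + 10·cos57° = 0 → A_x = -5.446 kN.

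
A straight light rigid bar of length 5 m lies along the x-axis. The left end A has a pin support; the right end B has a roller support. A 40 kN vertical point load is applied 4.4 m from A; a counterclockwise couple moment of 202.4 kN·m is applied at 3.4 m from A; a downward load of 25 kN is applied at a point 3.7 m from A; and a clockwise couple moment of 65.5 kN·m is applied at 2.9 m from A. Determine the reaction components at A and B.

Moments about A: B_y·5 − 40·4.4 + 202.4 − 25·3.7 − 65.5 = 0 → B_y = 131.6/5 = 26.32 kN.
ΣF_y = 0: A_y + 26.32 − 40 − 25 = 0 → A_y = 38.68 kN.
ΣF_x = 0: no horizontal applied forces, so A_x = 0.

A_x = 0, A_y = 38.68 kN, B_y = 26.32 kN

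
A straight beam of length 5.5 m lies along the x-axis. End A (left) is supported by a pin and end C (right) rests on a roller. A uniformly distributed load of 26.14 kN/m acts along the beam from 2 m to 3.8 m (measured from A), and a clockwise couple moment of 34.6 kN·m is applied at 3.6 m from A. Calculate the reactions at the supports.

Resultant of the distributed load: 26.14 × 1.8 = 47.052 kN at 2.9 m from A.
ΣM about A: C_y·5.5 − (26.14·1.8)·2.9 − 34.6 = 0 → C_y = 171.0508/5.5 = 31.1001 ≈ 31.10 kN.
ΣF_y = 0: A_y + 31.1001 − 26.14·1.8 = 0 → A_y = 15.95 kN.
ΣF_x = 0: no horizontal applied forces, so A_x = 0.

A_x = 0, A_y = 15.95 kN, C_y = 31.10 kN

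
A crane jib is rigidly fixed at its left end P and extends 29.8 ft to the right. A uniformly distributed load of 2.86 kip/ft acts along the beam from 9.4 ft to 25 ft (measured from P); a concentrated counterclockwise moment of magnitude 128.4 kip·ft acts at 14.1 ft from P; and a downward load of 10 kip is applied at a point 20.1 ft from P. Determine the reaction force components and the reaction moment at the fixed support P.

P_x = 0, P_y = 54.62 kip, M_P = 840.0 kip·ft

Resultant of the distributed load: 2.86 × 15.6 = 44.616 kip at 17.2 ft from P.
ΣF_x = 0: P_x = 0.
ΣF_y = 0: P_y − 2.86·15.6 − 10 = 0 → P_y = 54.62 kip.
ΣM about P: M_P − (2.86·15.6)·17.2 + 128.4 − 10·20.1 = 0 → M_P = 840.0 kip·ft.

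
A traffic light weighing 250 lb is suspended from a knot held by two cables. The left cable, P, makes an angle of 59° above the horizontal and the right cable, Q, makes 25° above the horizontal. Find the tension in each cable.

T_P = 227.8 lb, T_Q = 129.5 lb

ΣF_x = 0: −T_P·cos59° + T_Q·cos25° = 0 → T_Q = 0.568282·T_P.
ΣF_y = 0: T_P·sin59° + T_Q·sin25° = 250.
Substitute: T_P·(0.857167 + 0.568282·0.422618) = 250 → T_P = 227.825 ≈ 227.8 lb.
Then T_Q = 0.568282 × 227.825 = 129.5 lb.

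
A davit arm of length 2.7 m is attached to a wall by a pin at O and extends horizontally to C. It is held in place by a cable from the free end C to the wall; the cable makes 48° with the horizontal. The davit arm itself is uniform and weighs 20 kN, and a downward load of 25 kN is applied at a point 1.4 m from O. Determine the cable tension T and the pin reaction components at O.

ΣM about O: T·sin48°·2.7 − 20·1.35 − 25·1.4 = 0 → T = 62/(2.7·0.743145) = 30.8997 ≈ 30.90 kN.
ΣF_x = 0: O_x − T·cos48° = 0 → O_x = 30.8997 × 0.669131 = 20.68 kN.
ΣF_y = 0: O_y + T·sin48° − 20 − 25 = 0 → O_y = 45 − 30.8997 × 0.743145 = 22.04 kN.

T = 30.90 kN, O_x = 20.68 kN, O_y = 22.04 kN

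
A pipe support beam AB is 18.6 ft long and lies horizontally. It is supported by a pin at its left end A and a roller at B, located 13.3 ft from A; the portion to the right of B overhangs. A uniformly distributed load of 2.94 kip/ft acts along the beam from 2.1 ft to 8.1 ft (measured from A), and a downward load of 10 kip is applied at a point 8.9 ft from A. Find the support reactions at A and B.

A_x = 0, A_y = 14.18 kip, B_y = 13.46 kip

Resultant of the distributed load: 2.94 × 6 = 17.64 kip at 5.1 ft from A.
ΣM about A: B_y·13.3 − (2.94·6)·5.1 − 10·8.9 = 0 → B_y = 178.964/13.3 = 13.4559 ≈ 13.46 kip.
ΣF_y = 0: A_y + 13.4559 − 2.94·6 − 10 = 0 → A_y = 14.18 kip.
ΣF_x = 0: no horizontal applied forces, so A_x = 0.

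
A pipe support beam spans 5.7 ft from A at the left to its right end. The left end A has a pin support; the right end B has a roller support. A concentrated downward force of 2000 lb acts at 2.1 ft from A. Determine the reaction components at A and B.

Taking moments about A: B_y·5.7 − 2000·2.1 = 0 → B_y = 4200/5.7 = 736.842 ≈ 736.8 lb.
ΣF_y = 0: A_y + 736.842 − 2000 = 0 → A_y = 1263 lb.
ΣF_x = 0: no horizontal applied forces, so A_x = 0.

A_x = 0, A_y = 1263 lb, B_y = 736.8 lb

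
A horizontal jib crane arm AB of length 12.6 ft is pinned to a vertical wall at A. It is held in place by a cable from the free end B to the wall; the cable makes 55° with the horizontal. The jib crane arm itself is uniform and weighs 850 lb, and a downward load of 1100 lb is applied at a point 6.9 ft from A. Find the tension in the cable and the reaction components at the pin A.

T = 1254 lb, A_x = 719.4 lb, A_y = 922.6 lb

ΣM about A: T·sin55°·12.6 − 850·6.3 − 1100·6.9 = 0 → T = 12945/(12.6·0.819152) = 1254.2 ≈ 1254 lb.
ΣF_x = 0: A_x − T·cos55° = 0 → A_x = 1254.2 × 0.573576 = 719.4 lb.
ΣF_y = 0: A_y + T·sin55° − 850 − 1100 = 0 → A_y = 1950 − 1254.2 × 0.819152 = 922.6 lb.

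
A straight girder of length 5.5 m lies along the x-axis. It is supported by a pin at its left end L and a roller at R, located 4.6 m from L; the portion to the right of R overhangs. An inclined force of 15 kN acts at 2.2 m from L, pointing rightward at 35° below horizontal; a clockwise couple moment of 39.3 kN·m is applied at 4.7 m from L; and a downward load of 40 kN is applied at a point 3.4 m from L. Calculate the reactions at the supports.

L_x = -12.29 kN, L_y = 6.380 kN, R_y = 42.22 kN

Moments about L: R_y·4.6 − 15·sin35°·2.2 − 39.3 − 40·3.4 = 0 → R_y = 194.228/4.6 = 42.2235 ≈ 42.22 kN.
ΣF_y = 0: L_y + 42.2235 − 15·sin35° − 40 = 0 → L_y = 6.380 kN.
ΣF_x = 0: L_x + 15·cos35° = 0 → L_x = -12.29 kN.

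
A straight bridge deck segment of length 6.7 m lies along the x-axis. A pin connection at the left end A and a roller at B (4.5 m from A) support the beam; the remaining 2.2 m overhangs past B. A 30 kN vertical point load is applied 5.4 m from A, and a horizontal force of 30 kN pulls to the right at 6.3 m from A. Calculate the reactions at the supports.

Taking moments about A: B_y·4.5 − 30·5.4 = 0 → B_y = 162/4.5 = 36.00 kN.
ΣF_y = 0: A_y + 36 − 30 = 0 → A_y = -6.000 kN.
ΣF_x = 0: A_x + 30 = 0 → A_x = -30.00 kN.

A_x = -30.00 kN, A_y = -6.000 kN, B_y = 36.00 kN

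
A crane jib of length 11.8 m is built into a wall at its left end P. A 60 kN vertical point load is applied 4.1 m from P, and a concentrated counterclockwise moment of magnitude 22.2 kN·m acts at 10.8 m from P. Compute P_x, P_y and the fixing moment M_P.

P_x = 0, P_y = 60.00 kN, M_P = 223.8 kN·m

ΣF_x = 0: P_x = 0.
ΣF_y = 0: P_y − 60 = 0 → P_y = 60.00 kN.
ΣM about P: M_P − 60·4.1 + 22.2 = 0 → M_P = 223.8 kN·m.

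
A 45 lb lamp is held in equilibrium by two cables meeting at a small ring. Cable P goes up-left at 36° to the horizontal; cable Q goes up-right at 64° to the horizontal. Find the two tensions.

ΣF_x = 0: −T_P·cos36° + T_Q·cos64° = 0 → T_Q = 1.84551·T_P.
ΣF_y = 0: T_P·sin36° + T_Q·sin64° = 45.
Substitute: T_P·(0.587785 + 1.84551·0.898794) = 45 → T_P = 20.031 ≈ 20.03 lb.
Then T_Q = 1.84551 × 20.031 = 36.97 lb.

T_P = 20.03 lb, T_Q = 36.97 lb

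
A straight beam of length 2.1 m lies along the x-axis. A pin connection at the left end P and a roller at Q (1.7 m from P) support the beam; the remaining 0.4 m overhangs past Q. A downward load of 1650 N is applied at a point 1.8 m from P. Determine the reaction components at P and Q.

P_x = 0, P_y = -97.06 N, Q_y = 1747 N

Moments about P: Q_y·1.7 − 1650·1.8 = 0 → Q_y = 2970/1.7 = 1747.06 ≈ 1747 N.
ΣF_y = 0: P_y + 1747.06 − 1650 = 0 → P_y = -97.06 N.
ΣF_x = 0: no horizontal applied forces, so P_x = 0.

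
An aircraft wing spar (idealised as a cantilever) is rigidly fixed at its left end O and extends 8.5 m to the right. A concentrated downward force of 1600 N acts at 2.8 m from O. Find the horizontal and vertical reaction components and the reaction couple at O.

O_x = 0, O_y = 1600 N, M_O = 4480 N·m

ΣF_x = 0: O_x = 0.
ΣF_y = 0: O_y − 1600 = 0 → O_y = 1600 N.
ΣM about O: M_O − 1600·2.8 = 0 → M_O = 4480 N·m.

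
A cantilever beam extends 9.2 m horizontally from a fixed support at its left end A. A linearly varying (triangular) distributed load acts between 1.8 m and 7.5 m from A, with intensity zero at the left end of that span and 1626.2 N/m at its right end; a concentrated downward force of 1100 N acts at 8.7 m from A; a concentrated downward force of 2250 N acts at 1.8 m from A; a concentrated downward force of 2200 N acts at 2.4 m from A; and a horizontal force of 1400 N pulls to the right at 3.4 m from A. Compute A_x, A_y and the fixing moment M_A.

A_x = -1400 N, A_y = 10180 N, M_A = 44850 N·m

Resultant of the triangular load: ½ × 1626.2 × 5.7 = 4634.67 N, acting at 5.6 m from A (one-third of the span from the peak).
ΣF_x = 0: A_x + 1400 = 0 → A_x = -1400 N.
ΣF_y = 0: A_y − ½·1626.2·5.7 − 1100 − 2250 − 2200 = 0 → A_y = 10180 N.
ΣM about A: M_A − (½·1626.2·5.7)·5.6 − 1100·8.7 − 2250·1.8 − 2200·2.4 = 0 → M_A = 44850 N·m.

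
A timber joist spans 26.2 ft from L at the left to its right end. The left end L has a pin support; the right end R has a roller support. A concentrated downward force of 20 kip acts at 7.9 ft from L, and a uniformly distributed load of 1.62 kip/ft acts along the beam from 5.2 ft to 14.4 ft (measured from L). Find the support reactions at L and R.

L_x = 0, L_y = 23.30 kip, R_y = 11.61 kip

Resultant of the distributed load: 1.62 × 9.2 = 14.904 kip at 9.8 ft from L.
Taking moments about L: R_y·26.2 − 20·7.9 − (1.62·9.2)·9.8 = 0 → R_y = 304.0592/26.2 = 11.6053 ≈ 11.61 kip.
ΣF_y = 0: L_y + 11.6053 − 20 − 1.62·9.2 = 0 → L_y = 23.30 kip.
ΣF_x = 0: no horizontal applied forces, so L_x = 0.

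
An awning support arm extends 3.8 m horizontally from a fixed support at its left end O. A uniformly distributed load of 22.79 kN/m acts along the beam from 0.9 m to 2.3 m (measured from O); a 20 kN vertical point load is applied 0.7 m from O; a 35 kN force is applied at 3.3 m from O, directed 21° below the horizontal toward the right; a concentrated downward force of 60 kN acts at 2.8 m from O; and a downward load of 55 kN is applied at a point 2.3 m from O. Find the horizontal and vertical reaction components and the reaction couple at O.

O_x = -32.68 kN, O_y = 179.4 kN, M_O = 400.9 kN·m

Resultant of the distributed load: 22.79 × 1.4 = 31.906 kN at 1.6 m from O.
ΣF_x = 0: O_x + 35·cos21° = 0 → O_x = -32.68 kN.
ΣF_y = 0: O_y − 22.79·1.4 − 20 − 35·sin21° − 60 − 55 = 0 → O_y = 179.4 kN.
ΣM about O: M_O − (22.79·1.4)·1.6 − 20·0.7 − 35·sin21°·3.3 − 60·2.8 − 55·2.3 = 0 → M_O = 400.9 kN·m.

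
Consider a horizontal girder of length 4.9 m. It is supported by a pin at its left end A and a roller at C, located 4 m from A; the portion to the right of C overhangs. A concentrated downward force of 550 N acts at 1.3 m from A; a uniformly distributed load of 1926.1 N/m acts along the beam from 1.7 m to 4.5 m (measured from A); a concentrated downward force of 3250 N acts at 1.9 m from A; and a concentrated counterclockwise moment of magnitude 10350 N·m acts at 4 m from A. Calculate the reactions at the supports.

A_x = 0, A_y = 5878 N, C_y = 3315 N

Resultant of the distributed load: 1926.1 × 2.8 = 5393.08 N at 3.1 m from A.
ΣM about A: C_y·4 − 550·1.3 − (1926.1·2.8)·3.1 − 3250·1.9 + 10350 = 0 → C_y = 13258.548/4 = 3314.64 ≈ 3315 N.
ΣF_y = 0: A_y + 3314.64 − 550 − 1926.1·2.8 − 3250 = 0 → A_y = 5878 N.
ΣF_x = 0: no horizontal applied forces, so A_x = 0.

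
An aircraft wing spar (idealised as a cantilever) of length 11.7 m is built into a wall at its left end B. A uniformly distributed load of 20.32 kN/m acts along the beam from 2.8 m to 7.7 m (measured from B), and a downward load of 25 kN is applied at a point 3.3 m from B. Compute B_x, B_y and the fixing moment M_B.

Resultant of the distributed load: 20.32 × 4.9 = 99.568 kN at 5.25 m from B.
ΣF_x = 0: B_x = 0.
ΣF_y = 0: B_y − 20.32·4.9 − 25 = 0 → B_y = 124.6 kN.
ΣM about B: M_B − (20.32·4.9)·5.25 − 25·3.3 = 0 → M_B = 605.2 kN·m.

B_x = 0, B_y = 124.6 kN, M_B = 605.2 kN·m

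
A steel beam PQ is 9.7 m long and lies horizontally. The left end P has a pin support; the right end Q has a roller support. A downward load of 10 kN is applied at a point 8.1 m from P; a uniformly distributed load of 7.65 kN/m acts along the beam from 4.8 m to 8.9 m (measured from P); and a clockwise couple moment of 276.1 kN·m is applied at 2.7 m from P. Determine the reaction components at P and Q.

P_x = 0, P_y = -17.60 kN, Q_y = 58.96 kN

Resultant of the distributed load: 7.65 × 4.1 = 31.365 kN at 6.85 m from P.
ΣM about P: Q_y·9.7 − 10·8.1 − (7.65·4.1)·6.85 − 276.1 = 0 → Q_y = 571.95025/9.7 = 58.9639 ≈ 58.96 kN.
ΣF_y = 0: P_y + 58.9639 − 10 − 7.65·4.1 = 0 → P_y = -17.60 kN.
ΣF_x = 0: no horizontal applied forces, so P_x = 0.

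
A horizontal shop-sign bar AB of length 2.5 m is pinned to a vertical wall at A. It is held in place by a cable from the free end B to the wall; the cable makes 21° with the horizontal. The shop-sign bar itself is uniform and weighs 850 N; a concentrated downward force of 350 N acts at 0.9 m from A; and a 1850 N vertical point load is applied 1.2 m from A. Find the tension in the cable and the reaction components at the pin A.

T = 4015 N, A_x = 3749 N, A_y = 1611 N

ΣM about A: T·sin21°·2.5 − 850·1.25 − 350·0.9 − 1850·1.2 = 0 → T = 3597.5/(2.5·0.358368) = 4015.43 ≈ 4015 N.
ΣF_x = 0: A_x − T·cos21° = 0 → A_x = 4015.43 × 0.93358 = 3749 N.
ΣF_y = 0: A_y + T·sin21° − 850 − 350 − 1850 = 0 → A_y = 3050 − 4015.43 × 0.358368 = 1611 N.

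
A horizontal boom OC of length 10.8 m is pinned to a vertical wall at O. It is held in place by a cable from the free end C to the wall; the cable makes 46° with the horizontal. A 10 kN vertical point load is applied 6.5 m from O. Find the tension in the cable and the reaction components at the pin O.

ΣM about O: T·sin46°·10.8 − 10·6.5 = 0 → T = 65/(10.8·0.71934) = 8.36672 ≈ 8.367 kN.
ΣF_x = 0: O_x − T·cos46° = 0 → O_x = 8.36672 × 0.694658 = 5.812 kN.
ΣF_y = 0: O_y + T·sin46° − 10 = 0 → O_y = 10 − 8.36672 × 0.71934 = 3.981 kN.

T = 8.367 kN, O_x = 5.812 kN, O_y = 3.981 kN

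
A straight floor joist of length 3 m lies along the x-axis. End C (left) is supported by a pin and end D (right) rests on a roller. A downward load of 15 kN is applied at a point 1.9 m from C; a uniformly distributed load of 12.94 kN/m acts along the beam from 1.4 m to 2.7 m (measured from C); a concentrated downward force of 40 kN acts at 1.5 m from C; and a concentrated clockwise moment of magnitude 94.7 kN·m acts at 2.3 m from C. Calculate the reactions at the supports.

C_x = 0, C_y = -0.7397 kN, D_y = 72.56 kN

Resultant of the distributed load: 12.94 × 1.3 = 16.822 kN at 2.05 m from C.
Moments about C: D_y·3 − 15·1.9 − (12.94·1.3)·2.05 − 40·1.5 − 94.7 = 0 → D_y = 217.6851/3 = 72.5617 ≈ 72.56 kN.
ΣF_y = 0: C_y + 72.5617 − 15 − 12.94·1.3 − 40 = 0 → C_y = -0.7397 kN.
ΣF_x = 0: no horizontal applied forces, so C_x = 0.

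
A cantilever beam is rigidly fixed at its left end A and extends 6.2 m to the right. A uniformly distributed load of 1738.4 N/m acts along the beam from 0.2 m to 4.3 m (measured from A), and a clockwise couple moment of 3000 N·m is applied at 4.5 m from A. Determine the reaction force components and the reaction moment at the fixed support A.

A_x = 0, A_y = 7127 N, M_A = 19040 N·m

Resultant of the distributed load: 1738.4 × 4.1 = 7127.44 N at 2.25 m from A.
ΣF_x = 0: A_x = 0.
ΣF_y = 0: A_y − 1738.4·4.1 = 0 → A_y = 7127 N.
ΣM about A: M_A − (1738.4·4.1)·2.25 − 3000 = 0 → M_A = 19040 N·m.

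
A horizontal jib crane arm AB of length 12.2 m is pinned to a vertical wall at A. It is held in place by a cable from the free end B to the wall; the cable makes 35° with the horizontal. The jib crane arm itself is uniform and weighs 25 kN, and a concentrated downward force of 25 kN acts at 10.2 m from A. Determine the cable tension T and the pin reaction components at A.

ΣM about A: T·sin35°·12.2 − 25·6.1 − 25·10.2 = 0 → T = 407.5/(12.2·0.573576) = 58.234 ≈ 58.23 kN.
ΣF_x = 0: A_x − T·cos35° = 0 → A_x = 58.234 × 0.819152 = 47.70 kN.
ΣF_y = 0: A_y + T·sin35° − 25 − 25 = 0 → A_y = 50 − 58.234 × 0.573576 = 16.60 kN.

T = 58.23 kN, A_x = 47.70 kN, A_y = 16.60 kN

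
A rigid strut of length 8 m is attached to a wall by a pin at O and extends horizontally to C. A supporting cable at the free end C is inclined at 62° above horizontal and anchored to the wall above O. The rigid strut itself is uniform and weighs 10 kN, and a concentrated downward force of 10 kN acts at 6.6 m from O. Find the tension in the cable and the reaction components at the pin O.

ΣM about O: T·sin62°·8 − 10·4 − 10·6.6 = 0 → T = 106/(8·0.882948) = 15.0065 ≈ 15.01 kN.
ΣF_x = 0: O_x − T·cos62° = 0 → O_x = 15.0065 × 0.469472 = 7.045 kN.
ΣF_y = 0: O_y + T·sin62° − 10 − 10 = 0 → O_y = 20 − 15.0065 × 0.882948 = 6.750 kN.

T = 15.01 kN, O_x = 7.045 kN, O_y = 6.750 kN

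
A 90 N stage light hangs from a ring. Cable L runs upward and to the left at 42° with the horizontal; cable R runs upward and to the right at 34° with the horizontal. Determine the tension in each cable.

T_L = 76.90 N, T_R = 68.93 N

ΣF_x = 0: −T_L·cos42° + T_R·cos34° = 0 → T_R = 0.896395·T_L.
ΣF_y = 0: T_L·sin42° + T_R·sin34° = 90.
Substitute: T_L·(0.669131 + 0.896395·0.559193) = 90 → T_L = 76.8975 ≈ 76.90 N.
Then T_R = 0.896395 × 76.8975 = 68.93 N.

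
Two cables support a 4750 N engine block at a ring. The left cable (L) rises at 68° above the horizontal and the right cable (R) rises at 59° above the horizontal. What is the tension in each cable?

ΣF_x = 0: −T_L·cos68° + T_R·cos59° = 0 → T_R = 0.727338·T_L.
ΣF_y = 0: T_L·sin68° + T_R·sin59° = 4750.
Substitute: T_L·(0.927184 + 0.727338·0.857167) = 4750 → T_L = 3063.26 ≈ 3063 N.
Then T_R = 0.727338 × 3063.26 = 2228 N.

T_L = 3063 N, T_R = 2228 N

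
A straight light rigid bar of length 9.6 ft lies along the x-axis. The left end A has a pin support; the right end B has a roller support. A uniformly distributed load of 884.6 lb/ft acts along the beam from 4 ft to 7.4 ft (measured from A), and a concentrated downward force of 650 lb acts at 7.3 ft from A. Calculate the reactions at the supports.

Resultant of the distributed load: 884.6 × 3.4 = 3007.64 lb at 5.7 ft from A.
Moments about A: B_y·9.6 − (884.6·3.4)·5.7 − 650·7.3 = 0 → B_y = 21888.548/9.6 = 2280.06 ≈ 2280 lb.
ΣF_y = 0: A_y + 2280.06 − 884.6·3.4 − 650 = 0 → A_y = 1378 lb.
ΣF_x = 0: no horizontal applied forces, so A_x = 0.

A_x = 0, A_y = 1378 lb, B_y = 2280 lb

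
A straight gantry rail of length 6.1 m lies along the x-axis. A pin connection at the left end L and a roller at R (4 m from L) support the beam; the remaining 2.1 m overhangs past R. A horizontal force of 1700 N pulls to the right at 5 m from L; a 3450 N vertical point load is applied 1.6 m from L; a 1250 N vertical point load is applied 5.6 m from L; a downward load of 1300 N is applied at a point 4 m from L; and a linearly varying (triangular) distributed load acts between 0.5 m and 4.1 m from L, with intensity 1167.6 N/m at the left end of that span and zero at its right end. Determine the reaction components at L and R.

Resultant of the triangular load: ½ × 1167.6 × 3.6 = 2101.68 N, acting at 1.7 m from L (one-third of the span from the peak).
Moments about L: R_y·4 − 3450·1.6 − 1250·5.6 − 1300·4 − (½·1167.6·3.6)·1.7 = 0 → R_y = 21292.856/4 = 5323.21 ≈ 5323 N.
ΣF_y = 0: L_y + 5323.21 − 3450 − 1250 − 1300 − ½·1167.6·3.6 = 0 → L_y = 2778 N.
ΣF_x = 0: L_x + 1700 = 0 → L_x = -1700 N.

L_x = -1700 N, L_y = 2778 N, R_y = 5323 N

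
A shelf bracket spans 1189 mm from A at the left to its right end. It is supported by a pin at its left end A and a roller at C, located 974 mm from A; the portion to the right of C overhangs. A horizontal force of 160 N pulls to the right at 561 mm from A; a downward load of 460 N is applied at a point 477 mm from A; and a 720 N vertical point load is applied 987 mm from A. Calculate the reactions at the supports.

A_x = -160.0 N, A_y = 225.1 N, C_y = 954.9 N

ΣM about A: C_y·974 − 460·477 − 720·987 = 0 → C_y = 930060/974 = 954.887 ≈ 954.9 N.
ΣF_y = 0: A_y + 954.887 − 460 − 720 = 0 → A_y = 225.1 N.
ΣF_x = 0: A_x + 160 = 0 → A_x = -160.0 N.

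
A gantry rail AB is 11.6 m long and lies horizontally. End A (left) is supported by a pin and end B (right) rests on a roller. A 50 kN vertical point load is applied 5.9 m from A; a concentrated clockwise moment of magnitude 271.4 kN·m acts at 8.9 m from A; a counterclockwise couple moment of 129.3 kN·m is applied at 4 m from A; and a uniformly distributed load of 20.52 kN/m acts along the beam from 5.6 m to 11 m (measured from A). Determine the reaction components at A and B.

Resultant of the distributed load: 20.52 × 5.4 = 110.808 kN at 8.3 m from A.
Moments about A: B_y·11.6 − 50·5.9 − 271.4 + 129.3 − (20.52·5.4)·8.3 = 0 → B_y = 1356.8064/11.6 = 116.966 ≈ 117.0 kN.
ΣF_y = 0: A_y + 116.966 − 50 − 20.52·5.4 = 0 → A_y = 43.84 kN.
ΣF_x = 0: no horizontal applied forces, so A_x = 0.

A_x = 0, A_y = 43.84 kN, B_y = 117.0 kN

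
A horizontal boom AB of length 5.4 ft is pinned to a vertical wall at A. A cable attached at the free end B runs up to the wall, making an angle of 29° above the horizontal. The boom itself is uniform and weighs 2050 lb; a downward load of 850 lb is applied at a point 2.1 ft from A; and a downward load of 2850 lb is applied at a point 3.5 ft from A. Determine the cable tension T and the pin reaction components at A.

ΣM about A: T·sin29°·5.4 − 2050·2.7 − 850·2.1 − 2850·3.5 = 0 → T = 17295/(5.4·0.48481) = 6606.25 ≈ 6606 lb.
ΣF_x = 0: A_x − T·cos29° = 0 → A_x = 6606.25 × 0.87462 = 5778 lb.
ΣF_y = 0: A_y + T·sin29° − 2050 − 850 − 2850 = 0 → A_y = 5750 − 6606.25 × 0.48481 = 2547 lb.

T = 6606 lb, A_x = 5778 lb, A_y = 2547 lb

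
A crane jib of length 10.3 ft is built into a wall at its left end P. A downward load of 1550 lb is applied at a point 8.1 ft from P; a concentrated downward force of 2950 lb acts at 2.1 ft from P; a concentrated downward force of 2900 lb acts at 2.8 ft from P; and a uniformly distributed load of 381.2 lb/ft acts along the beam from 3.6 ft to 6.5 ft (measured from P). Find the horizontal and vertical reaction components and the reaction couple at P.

P_x = 0, P_y = 8505 lb, M_P = 32450 lb·ft

Resultant of the distributed load: 381.2 × 2.9 = 1105.48 lb at 5.05 ft from P.
ΣF_x = 0: P_x = 0.
ΣF_y = 0: P_y − 1550 − 2950 − 2900 − 381.2·2.9 = 0 → P_y = 8505 lb.
ΣM about P: M_P − 1550·8.1 − 2950·2.1 − 2900·2.8 − (381.2·2.9)·5.05 = 0 → M_P = 32450 lb·ft.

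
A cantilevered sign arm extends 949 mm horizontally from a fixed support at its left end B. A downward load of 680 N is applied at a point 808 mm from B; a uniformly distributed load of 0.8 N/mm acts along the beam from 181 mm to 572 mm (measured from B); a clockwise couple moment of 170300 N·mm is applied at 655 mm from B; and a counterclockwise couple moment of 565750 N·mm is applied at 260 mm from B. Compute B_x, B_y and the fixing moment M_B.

Resultant of the distributed load: 0.8 × 391 = 312.8 N at 376.5 mm from B.
ΣF_x = 0: B_x = 0.
ΣF_y = 0: B_y − 680 − 0.8·391 = 0 → B_y = 992.8 N.
ΣM about B: M_B − 680·808 − (0.8·391)·376.5 − 170300 + 565750 = 0 → M_B = 271800 N·mm.

B_x = 0, B_y = 992.8 N, M_B = 271800 N·mm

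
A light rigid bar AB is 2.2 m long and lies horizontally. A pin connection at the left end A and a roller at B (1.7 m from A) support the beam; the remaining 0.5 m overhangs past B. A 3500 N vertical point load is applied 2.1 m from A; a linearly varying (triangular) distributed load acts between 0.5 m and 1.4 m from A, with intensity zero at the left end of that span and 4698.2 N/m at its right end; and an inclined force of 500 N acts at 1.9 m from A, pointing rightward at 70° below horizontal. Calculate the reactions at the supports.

Resultant of the triangular load: ½ × 4698.2 × 0.9 = 2114.19 N, acting at 1.1 m from A (one-third of the span from the peak).
ΣM about A: B_y·1.7 − 3500·2.1 − (½·4698.2·0.9)·1.1 − 500·sin70°·1.9 = 0 → B_y = 10568.3/1.7 = 6216.65 ≈ 6217 N.
ΣF_y = 0: A_y + 6216.65 − 3500 − ½·4698.2·0.9 − 500·sin70° = 0 → A_y = -132.6 N.
ΣF_x = 0: A_x + 500·cos70° = 0 → A_x = -171.0 N.

A_x = -171.0 N, A_y = -132.6 N, B_y = 6217 N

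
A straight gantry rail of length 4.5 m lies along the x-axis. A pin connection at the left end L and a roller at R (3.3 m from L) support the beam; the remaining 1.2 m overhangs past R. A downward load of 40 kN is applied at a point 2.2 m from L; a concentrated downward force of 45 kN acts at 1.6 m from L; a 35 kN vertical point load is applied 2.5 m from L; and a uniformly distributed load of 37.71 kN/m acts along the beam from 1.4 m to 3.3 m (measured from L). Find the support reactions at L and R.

L_x = 0, L_y = 65.63 kN, R_y = 126.0 kN

Resultant of the distributed load: 37.71 × 1.9 = 71.649 kN at 2.35 m from L.
Moments about L: R_y·3.3 − 40·2.2 − 45·1.6 − 35·2.5 − (37.71·1.9)·2.35 = 0 → R_y = 415.87515/3.3 = 126.023 ≈ 126.0 kN.
ΣF_y = 0: L_y + 126.023 − 40 − 45 − 35 − 37.71·1.9 = 0 → L_y = 65.63 kN.
ΣF_x = 0: no horizontal applied forces, so L_x = 0.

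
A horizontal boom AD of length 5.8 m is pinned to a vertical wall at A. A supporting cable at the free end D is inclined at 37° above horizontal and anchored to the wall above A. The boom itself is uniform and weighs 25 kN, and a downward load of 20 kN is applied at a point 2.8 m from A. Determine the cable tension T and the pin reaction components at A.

ΣM about A: T·sin37°·5.8 − 25·2.9 − 20·2.8 = 0 → T = 128.5/(5.8·0.601815) = 36.8139 ≈ 36.81 kN.
ΣF_x = 0: A_x − T·cos37° = 0 → A_x = 36.8139 × 0.798636 = 29.40 kN.
ΣF_y = 0: A_y + T·sin37° − 25 − 20 = 0 → A_y = 45 − 36.8139 × 0.601815 = 22.84 kN.

T = 36.81 kN, A_x = 29.40 kN, A_y = 22.84 kN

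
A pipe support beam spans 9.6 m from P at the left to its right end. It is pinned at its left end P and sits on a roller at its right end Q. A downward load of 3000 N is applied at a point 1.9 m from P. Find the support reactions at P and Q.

ΣM about P: Q_y·9.6 − 3000·1.9 = 0 → Q_y = 5700/9.6 = 593.75 ≈ 593.8 N.
ΣF_y = 0: P_y + 593.75 − 3000 = 0 → P_y = 2406 N.
ΣF_x = 0: no horizontal applied forces, so P_x = 0.

P_x = 0, P_y = 2406 N, Q_y = 593.8 N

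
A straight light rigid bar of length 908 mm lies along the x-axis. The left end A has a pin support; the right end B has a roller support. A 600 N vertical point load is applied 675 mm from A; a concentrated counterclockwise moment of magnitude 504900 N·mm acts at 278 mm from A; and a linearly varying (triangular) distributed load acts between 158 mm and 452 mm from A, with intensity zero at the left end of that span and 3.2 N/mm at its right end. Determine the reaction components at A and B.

A_x = 0, A_y = 997.0 N, B_y = 73.37 N

Resultant of the triangular load: ½ × 3.2 × 294 = 470.4 N, acting at 354 mm from A (one-third of the span from the peak).
Taking moments about A: B_y·908 − 600·675 + 504900 − (½·3.2·294)·354 = 0 → B_y = 66621.6/908 = 73.3718 ≈ 73.37 N.
ΣF_y = 0: A_y + 73.3718 − 600 − ½·3.2·294 = 0 → A_y = 997.0 N.
ΣF_x = 0: no horizontal applied forces, so A_x = 0.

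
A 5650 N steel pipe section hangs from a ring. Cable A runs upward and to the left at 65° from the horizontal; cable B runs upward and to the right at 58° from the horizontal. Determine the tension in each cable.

ΣF_x = 0: −T_A·cos65° + T_B·cos58° = 0 → T_B = 0.797514·T_A.
ΣF_y = 0: T_A·sin65° + T_B·sin58° = 5650.
Substitute: T_A·(0.906308 + 0.797514·0.848048) = 5650 → T_A = 3569.99 ≈ 3570 N.
Then T_B = 0.797514 × 3569.99 = 2847 N.

T_A = 3570 N, T_B = 2847 N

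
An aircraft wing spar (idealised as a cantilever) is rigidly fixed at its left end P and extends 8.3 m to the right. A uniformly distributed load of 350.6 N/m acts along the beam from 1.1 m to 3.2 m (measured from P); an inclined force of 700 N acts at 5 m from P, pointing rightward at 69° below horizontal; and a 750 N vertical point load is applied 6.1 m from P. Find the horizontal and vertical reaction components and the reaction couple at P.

P_x = -250.9 N, P_y = 2140 N, M_P = 9425 N·m

Resultant of the distributed load: 350.6 × 2.1 = 736.26 N at 2.15 m from P.
ΣF_x = 0: P_x + 700·cos69° = 0 → P_x = -250.9 N.
ΣF_y = 0: P_y − 350.6·2.1 − 700·sin69° − 750 = 0 → P_y = 2140 N.
ΣM about P: M_P − (350.6·2.1)·2.15 − 700·sin69°·5 − 750·6.1 = 0 → M_P = 9425 N·m.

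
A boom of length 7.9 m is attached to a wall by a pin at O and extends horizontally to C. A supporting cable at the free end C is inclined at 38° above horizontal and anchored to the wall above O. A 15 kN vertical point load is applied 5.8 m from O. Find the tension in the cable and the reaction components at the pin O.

T = 17.89 kN, O_x = 14.10 kN, O_y = 3.987 kN

ΣM about O: T·sin38°·7.9 − 15·5.8 = 0 → T = 87/(7.9·0.615661) = 17.8875 ≈ 17.89 kN.
ΣF_x = 0: O_x − T·cos38° = 0 → O_x = 17.8875 × 0.788011 = 14.10 kN.
ΣF_y = 0: O_y + T·sin38° − 15 = 0 → O_y = 15 − 17.8875 × 0.615661 = 3.987 kN.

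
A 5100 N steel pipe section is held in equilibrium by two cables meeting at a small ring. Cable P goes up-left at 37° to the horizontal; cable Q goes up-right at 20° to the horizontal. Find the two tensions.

ΣF_x = 0: −T_P·cos37° + T_Q·cos20° = 0 → T_Q = 0.84989·T_P.
ΣF_y = 0: T_P·sin37° + T_Q·sin20° = 5100.
Substitute: T_P·(0.601815 + 0.84989·0.34202) = 5100 → T_P = 5714.32 ≈ 5714 N.
Then T_Q = 0.84989 × 5714.32 = 4857 N.

T_P = 5714 N, T_Q = 4857 N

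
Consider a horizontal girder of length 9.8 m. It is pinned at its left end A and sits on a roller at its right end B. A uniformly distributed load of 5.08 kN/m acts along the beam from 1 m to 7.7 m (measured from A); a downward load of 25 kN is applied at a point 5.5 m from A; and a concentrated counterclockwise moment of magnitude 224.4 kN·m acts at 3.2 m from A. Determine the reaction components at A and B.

Resultant of the distributed load: 5.08 × 6.7 = 34.036 kN at 4.35 m from A.
Taking moments about A: B_y·9.8 − (5.08·6.7)·4.35 − 25·5.5 + 224.4 = 0 → B_y = 61.1566/9.8 = 6.24047 ≈ 6.240 kN.
ΣF_y = 0: A_y + 6.24047 − 5.08·6.7 − 25 = 0 → A_y = 52.80 kN.
ΣF_x = 0: no horizontal applied forces, so A_x = 0.

A_x = 0, A_y = 52.80 kN, B_y = 6.240 kN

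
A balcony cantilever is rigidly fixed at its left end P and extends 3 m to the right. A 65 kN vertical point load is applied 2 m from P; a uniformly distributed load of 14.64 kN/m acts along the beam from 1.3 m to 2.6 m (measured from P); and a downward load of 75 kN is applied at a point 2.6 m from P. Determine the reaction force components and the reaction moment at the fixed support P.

Resultant of the distributed load: 14.64 × 1.3 = 19.032 kN at 1.95 m from P.
ΣF_x = 0: P_x = 0.
ΣF_y = 0: P_y − 65 − 14.64·1.3 − 75 = 0 → P_y = 159.0 kN.
ΣM about P: M_P − 65·2 − (14.64·1.3)·1.95 − 75·2.6 = 0 → M_P = 362.1 kN·m.

P_x = 0, P_y = 159.0 kN, M_P = 362.1 kN·m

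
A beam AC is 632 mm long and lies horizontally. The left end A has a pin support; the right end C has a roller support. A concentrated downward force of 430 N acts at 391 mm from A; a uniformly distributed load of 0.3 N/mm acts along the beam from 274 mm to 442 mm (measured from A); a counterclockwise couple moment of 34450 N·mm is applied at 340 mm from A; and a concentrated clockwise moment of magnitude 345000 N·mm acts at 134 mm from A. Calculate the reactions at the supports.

Resultant of the distributed load: 0.3 × 168 = 50.4 N at 358 mm from A.
ΣM about A: C_y·632 − 430·391 − (0.3·168)·358 + 34450 − 345000 = 0 → C_y = 496723.2/632 = 785.954 ≈ 786.0 N.
ΣF_y = 0: A_y + 785.954 − 430 − 0.3·168 = 0 → A_y = -305.6 N.
ΣF_x = 0: no horizontal applied forces, so A_x = 0.

A_x = 0, A_y = -305.6 N, C_y = 786.0 N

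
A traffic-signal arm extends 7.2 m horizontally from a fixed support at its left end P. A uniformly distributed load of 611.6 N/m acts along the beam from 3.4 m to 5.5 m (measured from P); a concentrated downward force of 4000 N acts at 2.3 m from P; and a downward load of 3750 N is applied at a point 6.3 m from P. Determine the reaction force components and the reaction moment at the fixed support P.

Resultant of the distributed load: 611.6 × 2.1 = 1284.36 N at 4.45 m from P.
ΣF_x = 0: P_x = 0.
ΣF_y = 0: P_y − 611.6·2.1 − 4000 − 3750 = 0 → P_y = 9034 N.
ΣM about P: M_P − (611.6·2.1)·4.45 − 4000·2.3 − 3750·6.3 = 0 → M_P = 38540 N·m.

P_x = 0, P_y = 9034 N, M_P = 38540 N·m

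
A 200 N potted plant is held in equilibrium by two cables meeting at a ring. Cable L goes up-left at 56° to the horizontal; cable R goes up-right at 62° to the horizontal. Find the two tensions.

T_L = 106.3 N, T_R = 126.7 N

ΣF_x = 0: −T_L·cos56° + T_R·cos62° = 0 → T_R = 1.19111·T_L.
ΣF_y = 0: T_L·sin56° + T_R·sin62° = 200.
Substitute: T_L·(0.829038 + 1.19111·0.882948) = 200 → T_L = 106.342 ≈ 106.3 N.
Then T_R = 1.19111 × 106.342 = 126.7 N.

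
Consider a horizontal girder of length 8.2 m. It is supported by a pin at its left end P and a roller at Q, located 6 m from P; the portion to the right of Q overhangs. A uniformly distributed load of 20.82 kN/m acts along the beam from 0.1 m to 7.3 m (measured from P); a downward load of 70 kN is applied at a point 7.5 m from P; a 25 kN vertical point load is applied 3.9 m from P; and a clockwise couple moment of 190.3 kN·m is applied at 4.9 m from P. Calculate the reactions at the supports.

Resultant of the distributed load: 20.82 × 7.2 = 149.904 kN at 3.7 m from P.
ΣM about P: Q_y·6 − (20.82·7.2)·3.7 − 70·7.5 − 25·3.9 − 190.3 = 0 → Q_y = 1367.4448/6 = 227.907 ≈ 227.9 kN.
ΣF_y = 0: P_y + 227.907 − 20.82·7.2 − 70 − 25 = 0 → P_y = 17.00 kN.
ΣF_x = 0: no horizontal applied forces, so P_x = 0.

P_x = 0, P_y = 17.00 kN, Q_y = 227.9 kN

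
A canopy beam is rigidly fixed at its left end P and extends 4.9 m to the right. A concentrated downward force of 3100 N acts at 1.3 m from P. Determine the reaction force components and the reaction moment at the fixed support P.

ΣF_x = 0: P_x = 0.
ΣF_y = 0: P_y − 3100 = 0 → P_y = 3100 N.
ΣM about P: M_P − 3100·1.3 = 0 → M_P = 4030 N·m.

P_x = 0, P_y = 3100 N, M_P = 4030 N·m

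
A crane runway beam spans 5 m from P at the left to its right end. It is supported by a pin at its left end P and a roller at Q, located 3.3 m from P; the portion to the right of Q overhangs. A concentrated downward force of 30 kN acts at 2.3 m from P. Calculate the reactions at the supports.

P_x = 0, P_y = 9.091 kN, Q_y = 20.91 kN

ΣM about P: Q_y·3.3 − 30·2.3 = 0 → Q_y = 69/3.3 = 20.9091 ≈ 20.91 kN.
ΣF_y = 0: P_y + 20.9091 − 30 = 0 → P_y = 9.091 kN.
ΣF_x = 0: no horizontal applied forces, so P_x = 0.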